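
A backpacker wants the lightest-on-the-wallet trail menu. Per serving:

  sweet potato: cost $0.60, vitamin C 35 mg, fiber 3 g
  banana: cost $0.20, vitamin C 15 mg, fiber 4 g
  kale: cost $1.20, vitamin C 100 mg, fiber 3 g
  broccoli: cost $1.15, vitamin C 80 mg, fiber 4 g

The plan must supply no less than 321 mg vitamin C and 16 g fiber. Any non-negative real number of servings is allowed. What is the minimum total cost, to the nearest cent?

Compare the cost at each extreme point of the feasible region.
sweet potato only: max(321/35, 16/3) = 9.171 servings → $5.50.
banana only: max(321/15, 16/4) = 21.4 servings → $4.28.
kale only: max(321/100, 16/3) = 5.333 servings → $6.40.
broccoli only: max(321/80, 16/4) = 4.013 servings → $4.61.
sweet potato + banana: intersection lies outside the first quadrant.
sweet potato + kale with both tight: 3.267 servings and 2.067 servings → $4.44.
sweet potato + broccoli: the both-tight solution has a negative serving — not a feasible corner.
banana + kale with both tight: 1.794 servings and 2.941 servings → $3.89.
banana + broccoli: intersection lies outside the first quadrant.
kale + broccoli with both tight: 0.025 servings and 3.981 servings → $4.61.
So the least-cost plan costs $3.89.

$3.89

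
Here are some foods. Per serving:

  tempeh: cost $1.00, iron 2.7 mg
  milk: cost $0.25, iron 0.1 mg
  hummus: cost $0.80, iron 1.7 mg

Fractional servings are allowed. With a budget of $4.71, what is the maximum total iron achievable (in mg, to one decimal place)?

Iron per dollar: tempeh 2.7, hummus 2.125, milk 0.4.
With no serving limits, spend the whole cost allowance on tempeh: $4.71 / $1.00 × 2.7 mg = 12.7 mg.

12.7 mg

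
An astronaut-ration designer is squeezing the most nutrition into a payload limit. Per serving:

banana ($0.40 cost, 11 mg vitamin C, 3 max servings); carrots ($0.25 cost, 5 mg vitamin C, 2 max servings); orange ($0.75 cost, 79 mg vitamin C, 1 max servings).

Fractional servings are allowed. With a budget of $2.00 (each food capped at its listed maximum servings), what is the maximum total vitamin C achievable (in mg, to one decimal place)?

Vitamin C per dollar: orange 105.3, banana 27.5, carrots 20.
Take 1 serving of orange: spends $0.75, +79.0 mg vitamin C (running total 79.0 mg).
Take 3 servings of banana: spends $1.20, +33.0 mg vitamin C (running total 112.0 mg).
Take 0.2 servings of carrots: spends $0.05, +1.0 mg vitamin C (running total 113.0 mg).
Filling greedily by vitamin C-per-dollar is optimal for one linear limit, giving 113.0 mg.

113.0 mg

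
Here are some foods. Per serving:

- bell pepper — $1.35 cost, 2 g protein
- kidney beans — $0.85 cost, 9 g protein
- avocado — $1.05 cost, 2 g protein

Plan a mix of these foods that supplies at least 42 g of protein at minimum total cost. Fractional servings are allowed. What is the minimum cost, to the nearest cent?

$3.97

Cost per g of protein: kidney beans $0.0944, avocado $0.5250, bell pepper $0.6750.
With no serving limits, use only kidney beans: 42 g / 9 g = 4.667 servings × $0.85 = $3.97.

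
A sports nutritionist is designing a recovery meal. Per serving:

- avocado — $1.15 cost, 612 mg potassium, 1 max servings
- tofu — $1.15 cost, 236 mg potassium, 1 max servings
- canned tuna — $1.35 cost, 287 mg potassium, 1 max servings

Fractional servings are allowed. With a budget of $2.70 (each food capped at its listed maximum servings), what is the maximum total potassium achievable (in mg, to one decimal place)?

940.0 mg

Potassium per dollar: avocado 532.2, canned tuna 212.6, tofu 205.2.
Take 1 serving of avocado: spends $1.15, +612.0 mg potassium (running total 612.0 mg).
Take 1 serving of canned tuna: spends $1.35, +287.0 mg potassium (running total 899.0 mg).
Take 0.1739 servings of tofu: spends $0.20, +41.0 mg potassium (running total 940.0 mg).
Filling greedily by potassium-per-dollar is optimal for one linear limit, giving 940.0 mg.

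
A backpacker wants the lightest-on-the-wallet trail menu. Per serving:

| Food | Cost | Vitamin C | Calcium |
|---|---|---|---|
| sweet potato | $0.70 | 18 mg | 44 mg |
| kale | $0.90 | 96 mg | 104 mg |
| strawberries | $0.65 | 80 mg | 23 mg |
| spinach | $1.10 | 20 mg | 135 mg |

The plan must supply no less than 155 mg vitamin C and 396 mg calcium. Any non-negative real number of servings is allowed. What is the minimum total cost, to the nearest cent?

$3.29

Compare the cost at each extreme point of the feasible region.
sweet potato only: max(155/18, 396/44) = 9 servings → $6.30.
kale only: max(155/96, 396/104) = 3.808 servings → $3.43.
strawberries only: max(155/80, 396/23) = 17.22 servings → $11.19.
spinach only: max(155/20, 396/135) = 7.75 servings → $8.53.
sweet potato + kale: the both-tight solution has a negative serving — not a feasible corner.
sweet potato + strawberries: the both-tight solution has a negative serving — not a feasible corner.
sweet potato + spinach with both tight: 8.39 servings and 0.1987 servings → $6.09.
kale + strawberries with both targets exact would need a negative amount; discard.
kale + spinach with both tight: 1.195 servings and 2.013 servings → $3.29.
strawberries + spinach with both tight: 1.258 servings and 2.719 servings → $3.81.
So the least-cost plan costs $3.29.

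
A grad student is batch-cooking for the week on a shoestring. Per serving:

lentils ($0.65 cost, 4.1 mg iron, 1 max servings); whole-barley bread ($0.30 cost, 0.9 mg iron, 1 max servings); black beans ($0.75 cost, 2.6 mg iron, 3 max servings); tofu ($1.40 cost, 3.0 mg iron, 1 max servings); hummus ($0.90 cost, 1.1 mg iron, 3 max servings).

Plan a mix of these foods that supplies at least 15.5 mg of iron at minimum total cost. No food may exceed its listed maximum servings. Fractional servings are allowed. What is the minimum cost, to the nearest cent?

$4.46

Cost per mg of iron: lentils $0.1585, black beans $0.2885, whole-barley bread $0.3333, tofu $0.4667, hummus $0.8182.
Take 1 serving of lentils: +4.1 mg iron for $0.65 (total $0.65, still need 11.4 mg).
Take 3 servings of black beans: +7.8 mg iron for $2.25 (total $2.90, still need 3.6 mg).
Take 1 serving of whole-barley bread: +0.9 mg iron for $0.30 (total $3.20, still need 2.7 mg).
Take 0.9 servings of tofu: +2.7 mg iron for $1.26 (total $4.46, still need 0.0 mg).
Filling from the cheapest source first is optimal under one linear minimum: $4.46.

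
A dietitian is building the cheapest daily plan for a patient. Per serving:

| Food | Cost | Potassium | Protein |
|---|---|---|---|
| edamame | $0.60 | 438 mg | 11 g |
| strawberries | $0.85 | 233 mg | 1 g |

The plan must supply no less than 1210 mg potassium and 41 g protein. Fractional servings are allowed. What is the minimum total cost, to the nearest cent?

An LP optimum is at a vertex; with two nutrient constraints at most two foods are used. Check each candidate.
edamame only: max(1210/438, 41/11) = 3.727 servings → $2.24.
strawberries only: max(1210/233, 41/1) = 41 servings → $34.85.
edamame + strawberries: intersection lies outside the first quadrant.
The minimum over all feasible corners is $2.24.

$2.24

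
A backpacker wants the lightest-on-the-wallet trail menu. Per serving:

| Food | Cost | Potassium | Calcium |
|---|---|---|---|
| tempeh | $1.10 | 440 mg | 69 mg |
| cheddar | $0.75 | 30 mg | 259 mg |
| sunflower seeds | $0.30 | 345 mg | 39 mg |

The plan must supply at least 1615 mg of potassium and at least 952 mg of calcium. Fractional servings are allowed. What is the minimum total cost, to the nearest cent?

$3.58

Two binding constraints pin down two serving amounts, so the optimal mix uses at most two foods. The candidates are each food alone (scaled to the tighter of potassium/calcium) and each pair with both constraints tight.
tempeh only: max(1615/440, 952/69) = 13.8 servings → $15.18.
cheddar only: max(1615/30, 952/259) = 53.83 servings → $40.38.
sunflower seeds only: max(1615/345, 952/39) = 24.41 servings → $7.32.
tempeh + cheddar with both tight: 3.483 servings and 2.748 servings → $5.89.
tempeh + sunflower seeds with both targets exact would need a negative amount; discard.
cheddar + sunflower seeds with both tight: 3.01 servings and 4.419 servings → $3.58.
So the least-cost plan costs $3.58.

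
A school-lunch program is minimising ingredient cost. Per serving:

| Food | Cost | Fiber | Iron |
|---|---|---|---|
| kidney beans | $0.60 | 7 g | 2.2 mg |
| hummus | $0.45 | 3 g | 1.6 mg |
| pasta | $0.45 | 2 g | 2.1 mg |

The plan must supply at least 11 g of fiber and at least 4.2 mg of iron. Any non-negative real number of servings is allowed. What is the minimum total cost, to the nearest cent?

$1.08

kidney beans only: max(11/7, 4.2/2.2) = 1.909 servings → $1.15.
hummus only: max(11/3, 4.2/1.6) = 3.667 servings → $1.65.
pasta only: max(11/2, 4.2/2.1) = 5.5 servings → $2.48.
kidney beans + hummus with both tight: 1.087 servings and 1.13 servings → $1.16.
kidney beans + pasta with both tight: 1.427 servings and 0.5049 servings → $1.08.
hummus + pasta with both targets exact would need a negative amount; discard.
Cheapest feasible corner: $1.08.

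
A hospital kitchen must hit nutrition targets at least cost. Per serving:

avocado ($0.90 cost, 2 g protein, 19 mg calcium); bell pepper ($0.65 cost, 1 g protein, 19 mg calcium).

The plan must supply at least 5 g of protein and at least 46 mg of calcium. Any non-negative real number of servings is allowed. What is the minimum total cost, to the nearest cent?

Check every corner: each single food scaled to meet both minima, and each pair solved so both constraints bind.
avocado only: max(5/2, 46/19) = 2.5 servings → $2.25.
bell pepper only: max(5/1, 46/19) = 5 servings → $3.25.
avocado + bell pepper: intersection lies outside the first quadrant.
Cheapest feasible corner: $2.25.

$2.25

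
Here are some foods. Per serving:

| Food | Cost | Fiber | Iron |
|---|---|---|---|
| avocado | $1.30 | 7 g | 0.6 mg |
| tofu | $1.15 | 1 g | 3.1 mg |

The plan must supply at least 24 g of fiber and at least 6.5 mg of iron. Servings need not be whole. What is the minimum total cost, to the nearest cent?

$5.88

avocado only: max(24/7, 6.5/0.6) = 10.83 servings → $14.08.
tofu only: max(24/1, 6.5/3.1) = 24 servings → $27.60.
avocado + tofu with both tight: 3.218 servings and 1.474 servings → $5.88.
Cheapest feasible corner: $5.88.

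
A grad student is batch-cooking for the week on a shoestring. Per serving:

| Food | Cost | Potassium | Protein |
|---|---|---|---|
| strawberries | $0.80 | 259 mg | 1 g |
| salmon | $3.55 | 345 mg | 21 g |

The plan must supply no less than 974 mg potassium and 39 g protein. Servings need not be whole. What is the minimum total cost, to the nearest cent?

$7.46

For a min-cost LP with two ≥-constraints, a basic feasible solution has at most two positive variables.
strawberries only: max(974/259, 39/1) = 39 servings → $31.20.
salmon only: max(974/345, 39/21) = 2.823 servings → $10.02.
strawberries + salmon with both tight: 1.374 servings and 1.792 servings → $7.46.
The minimum over all feasible corners is $7.46.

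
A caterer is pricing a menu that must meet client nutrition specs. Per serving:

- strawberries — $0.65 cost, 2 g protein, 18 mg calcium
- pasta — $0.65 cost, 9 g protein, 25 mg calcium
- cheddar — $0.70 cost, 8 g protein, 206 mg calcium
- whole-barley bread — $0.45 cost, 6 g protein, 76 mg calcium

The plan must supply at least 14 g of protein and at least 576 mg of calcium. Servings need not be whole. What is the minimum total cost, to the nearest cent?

At the optimum either one food covers both requirements or two foods hit both targets exactly; no other combination can be cheaper.
strawberries only: max(14/2, 576/18) = 32 servings → $20.80.
pasta only: max(14/9, 576/25) = 23.04 servings → $14.98.
cheddar only: max(14/8, 576/206) = 2.796 servings → $1.96.
whole-barley bread only: max(14/6, 576/76) = 7.579 servings → $3.41.
strawberries + pasta: the both-tight solution has a negative serving — not a feasible corner.
strawberries + cheddar: the both-tight solution has a negative serving — not a feasible corner.
strawberries + whole-barley bread with both targets exact would need a negative amount; discard.
pasta + cheddar with both targets exact would need a negative amount; discard.
pasta + whole-barley bread: the both-tight solution has a negative serving — not a feasible corner.
cheddar + whole-barley bread: intersection lies outside the first quadrant.
So the least-cost plan costs $1.96.

$1.96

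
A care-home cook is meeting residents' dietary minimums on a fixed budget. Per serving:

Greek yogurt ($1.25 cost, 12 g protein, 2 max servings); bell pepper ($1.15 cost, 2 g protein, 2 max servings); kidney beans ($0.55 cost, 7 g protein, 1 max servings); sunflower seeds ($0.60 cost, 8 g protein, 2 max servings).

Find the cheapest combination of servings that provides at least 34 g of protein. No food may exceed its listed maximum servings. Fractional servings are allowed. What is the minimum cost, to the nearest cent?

Cost per g of protein: sunflower seeds $0.0750, kidney beans $0.0786, Greek yogurt $0.1042, bell pepper $0.5750.
Take 2 servings of sunflower seeds: +16.0 g protein for $1.20 (total $1.20, still need 18.0 g).
Take 1 serving of kidney beans: +7.0 g protein for $0.55 (total $1.75, still need 11.0 g).
Take 0.9167 servings of Greek yogurt: +11.0 g protein for $1.15 (total $2.90, still need 0.0 g).
Filling from the cheapest source first is optimal under one linear minimum: $2.90.

$2.90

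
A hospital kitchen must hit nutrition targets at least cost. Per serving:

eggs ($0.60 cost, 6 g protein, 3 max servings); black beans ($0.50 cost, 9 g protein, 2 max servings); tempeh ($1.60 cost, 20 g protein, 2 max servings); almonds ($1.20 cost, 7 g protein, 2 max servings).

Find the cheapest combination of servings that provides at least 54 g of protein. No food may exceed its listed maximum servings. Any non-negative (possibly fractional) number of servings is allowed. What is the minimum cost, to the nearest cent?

Cost per g of protein: black beans $0.0556, tempeh $0.0800, eggs $0.1000, almonds $0.1714.
Take 2 servings of black beans: +18.0 g protein for $1.00 (total $1.00, still need 36.0 g).
Take 1.8 servings of tempeh: +36.0 g protein for $2.88 (total $3.88, still need 0.0 g).
Greedy by cheapest-per-g is optimal for a single linear constraint, so the minimum cost is $3.88.

$3.88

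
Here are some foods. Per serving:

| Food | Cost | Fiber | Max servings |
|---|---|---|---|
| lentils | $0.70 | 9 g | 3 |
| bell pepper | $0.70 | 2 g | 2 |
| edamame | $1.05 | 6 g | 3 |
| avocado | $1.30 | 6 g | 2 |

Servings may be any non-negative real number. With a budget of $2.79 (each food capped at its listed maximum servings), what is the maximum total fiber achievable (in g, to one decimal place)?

Fiber per dollar: lentils 12.86, edamame 5.714, avocado 4.615, bell pepper 2.857.
Take 3 servings of lentils: spends $2.10, +27.0 g fiber (running total 27.0 g).
Take 0.6571 servings of edamame: spends $0.69, +3.9 g fiber (running total 30.9 g).
Filling greedily by fiber-per-dollar is optimal for one linear limit, giving 30.9 g.

30.9 g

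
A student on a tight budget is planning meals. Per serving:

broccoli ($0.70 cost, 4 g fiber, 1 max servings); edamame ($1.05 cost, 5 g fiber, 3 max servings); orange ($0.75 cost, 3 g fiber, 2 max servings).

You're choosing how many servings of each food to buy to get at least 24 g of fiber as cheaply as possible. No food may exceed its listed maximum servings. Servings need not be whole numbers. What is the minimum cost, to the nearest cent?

Cost per g of fiber: broccoli $0.1750, edamame $0.2100, orange $0.2500.
Take 1 serving of broccoli: +4.0 g fiber for $0.70 (total $0.70, still need 20.0 g).
Take 3 servings of edamame: +15.0 g fiber for $3.15 (total $3.85, still need 5.0 g).
Take 1.667 servings of orange: +5.0 g fiber for $1.25 (total $5.10, still need 0.0 g).
Greedy by cheapest-per-g is optimal for a single linear constraint, so the minimum cost is $5.10.

$5.10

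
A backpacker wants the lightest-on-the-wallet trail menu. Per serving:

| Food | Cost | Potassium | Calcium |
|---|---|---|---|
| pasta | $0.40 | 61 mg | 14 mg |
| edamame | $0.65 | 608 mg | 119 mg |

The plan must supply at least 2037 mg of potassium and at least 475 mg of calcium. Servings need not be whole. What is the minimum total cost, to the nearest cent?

This is a tiny linear program; its minimum lies at a vertex of the feasible set. List the vertices and price them.
pasta only: max(2037/61, 475/14) = 33.93 servings → $13.57.
edamame only: max(2037/608, 475/119) = 3.992 servings → $2.59.
pasta + edamame with both targets exact would need a negative amount; discard.
So the least-cost plan costs $2.59.

$2.59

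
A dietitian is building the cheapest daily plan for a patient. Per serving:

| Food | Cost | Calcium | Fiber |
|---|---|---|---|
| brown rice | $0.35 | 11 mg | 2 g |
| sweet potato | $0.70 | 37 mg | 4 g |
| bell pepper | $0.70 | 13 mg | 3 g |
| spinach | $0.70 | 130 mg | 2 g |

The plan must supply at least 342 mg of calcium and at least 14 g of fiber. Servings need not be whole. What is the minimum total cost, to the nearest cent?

$3.12

Minimising a linear cost over {calcium ≥ 342, fiber ≥ 14, servings ≥ 0} — the optimum is at a vertex, using one or two foods.
brown rice only: max(342/11, 14/2) = 31.09 servings → $10.88.
sweet potato only: max(342/37, 14/4) = 9.243 servings → $6.47.
bell pepper only: max(342/13, 14/3) = 26.31 servings → $18.42.
spinach only: max(342/130, 14/2) = 7 servings → $4.90.
brown rice + sweet potato: the both-tight solution has a negative serving — not a feasible corner.
brown rice + bell pepper: intersection lies outside the first quadrant.
brown rice + spinach with both tight: 4.773 servings and 2.227 servings → $3.23.
sweet potato + bell pepper: intersection lies outside the first quadrant.
sweet potato + spinach with both tight: 2.547 servings and 1.906 servings → $3.12.
bell pepper + spinach with both tight: 3.121 servings and 2.319 servings → $3.81.
Cheapest feasible corner: $3.12.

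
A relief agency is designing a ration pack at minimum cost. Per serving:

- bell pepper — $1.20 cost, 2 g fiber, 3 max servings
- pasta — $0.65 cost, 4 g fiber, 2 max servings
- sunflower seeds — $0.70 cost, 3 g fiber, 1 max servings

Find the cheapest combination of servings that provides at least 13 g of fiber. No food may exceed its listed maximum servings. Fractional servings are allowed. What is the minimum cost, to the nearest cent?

Cost per g of fiber: pasta $0.1625, sunflower seeds $0.2333, bell pepper $0.6000.
Take 2 servings of pasta: +8.0 g fiber for $1.30 (total $1.30, still need 5.0 g).
Take 1 serving of sunflower seeds: +3.0 g fiber for $0.70 (total $2.00, still need 2.0 g).
Take 1 serving of bell pepper: +2.0 g fiber for $1.20 (total $3.20, still need 0.0 g).
Filling from the cheapest source first is optimal under one linear minimum: $3.20.

$3.20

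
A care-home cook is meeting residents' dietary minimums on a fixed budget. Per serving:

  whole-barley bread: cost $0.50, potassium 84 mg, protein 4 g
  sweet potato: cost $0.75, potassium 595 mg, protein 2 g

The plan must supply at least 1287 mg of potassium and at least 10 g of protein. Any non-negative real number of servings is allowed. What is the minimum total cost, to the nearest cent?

This is a tiny linear program; its minimum lies at a vertex of the feasible set. List the vertices and price them.
whole-barley bread only: max(1287/84, 10/4) = 15.32 servings → $7.66.
sweet potato only: max(1287/595, 10/2) = 5 servings → $3.75.
whole-barley bread + sweet potato with both tight: 1.526 servings and 1.948 servings → $2.22.
Cheapest feasible corner: $2.22.

$2.22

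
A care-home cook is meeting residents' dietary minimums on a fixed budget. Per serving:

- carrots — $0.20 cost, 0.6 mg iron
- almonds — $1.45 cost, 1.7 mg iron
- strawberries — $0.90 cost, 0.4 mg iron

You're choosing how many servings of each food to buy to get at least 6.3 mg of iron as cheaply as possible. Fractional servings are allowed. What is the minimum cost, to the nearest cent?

Cost per mg of iron: carrots $0.3333, almonds $0.8529, strawberries $2.2500.
With no serving limits, use only carrots: 6.3 mg / 0.6 mg = 10.5 servings × $0.20 = $2.10.

$2.10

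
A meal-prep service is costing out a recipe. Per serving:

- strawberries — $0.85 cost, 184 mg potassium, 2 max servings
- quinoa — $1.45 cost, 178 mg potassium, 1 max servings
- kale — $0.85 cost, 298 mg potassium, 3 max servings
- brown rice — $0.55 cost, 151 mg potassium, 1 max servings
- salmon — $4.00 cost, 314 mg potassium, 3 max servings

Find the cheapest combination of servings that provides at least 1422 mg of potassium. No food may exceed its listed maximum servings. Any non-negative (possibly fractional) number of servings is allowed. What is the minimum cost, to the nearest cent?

Cost per mg of potassium: kale $0.0029, brown rice $0.0036, strawberries $0.0046, quinoa $0.0081, salmon $0.0127.
Take 3 servings of kale: +894.0 mg potassium for $2.55 (total $2.55, still need 528.0 mg).
Take 1 serving of brown rice: +151.0 mg potassium for $0.55 (total $3.10, still need 377.0 mg).
Take 2 servings of strawberries: +368.0 mg potassium for $1.70 (total $4.80, still need 9.0 mg).
Take 0.05056 servings of quinoa: +9.0 mg potassium for $0.07 (total $4.87, still need 0.0 mg).
Filling from the cheapest source first is optimal under one linear minimum: $4.87.

$4.87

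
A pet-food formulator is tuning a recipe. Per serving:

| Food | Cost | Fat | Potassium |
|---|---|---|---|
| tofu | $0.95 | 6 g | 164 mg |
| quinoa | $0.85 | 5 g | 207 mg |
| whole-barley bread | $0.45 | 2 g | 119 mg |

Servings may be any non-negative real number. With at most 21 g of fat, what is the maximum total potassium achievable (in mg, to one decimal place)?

1249.5 mg

Potassium per g fat: whole-barley bread 59.5, quinoa 41.4, tofu 27.33.
With no serving limits, spend the whole fat allowance on whole-barley bread: 21 g / 2 g × 119 mg = 1249.5 mg.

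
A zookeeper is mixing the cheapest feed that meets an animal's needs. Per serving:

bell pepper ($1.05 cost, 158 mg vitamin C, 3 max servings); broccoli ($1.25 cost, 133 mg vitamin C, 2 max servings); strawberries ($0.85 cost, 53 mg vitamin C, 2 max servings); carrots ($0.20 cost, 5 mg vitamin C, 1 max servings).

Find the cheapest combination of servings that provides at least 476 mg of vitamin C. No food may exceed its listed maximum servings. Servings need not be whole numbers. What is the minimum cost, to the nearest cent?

Cost per mg of vitamin C: bell pepper $0.0066, broccoli $0.0094, strawberries $0.0160, carrots $0.0400.
Take 3 servings of bell pepper: +474.0 mg vitamin C for $3.15 (total $3.15, still need 2.0 mg).
Take 0.01504 servings of broccoli: +2.0 mg vitamin C for $0.02 (total $3.17, still need 0.0 mg).
Filling from the cheapest source first is optimal under one linear minimum: $3.17.

$3.17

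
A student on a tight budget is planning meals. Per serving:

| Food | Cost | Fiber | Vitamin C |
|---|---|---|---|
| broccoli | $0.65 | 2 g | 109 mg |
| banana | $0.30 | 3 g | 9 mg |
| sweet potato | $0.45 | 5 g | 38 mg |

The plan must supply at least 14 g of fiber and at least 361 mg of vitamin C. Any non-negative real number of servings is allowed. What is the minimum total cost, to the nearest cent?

$2.54

broccoli only: max(14/2, 361/109) = 7 servings → $4.55.
banana only: max(14/3, 361/9) = 40.11 servings → $12.03.
sweet potato only: max(14/5, 361/38) = 9.5 servings → $4.28.
broccoli + banana with both tight: 3.097 servings and 2.602 servings → $2.79.
broccoli + sweet potato with both tight: 2.714 servings and 1.714 servings → $2.54.
banana + sweet potato: intersection lies outside the first quadrant.
The minimum over all feasible corners is $2.54.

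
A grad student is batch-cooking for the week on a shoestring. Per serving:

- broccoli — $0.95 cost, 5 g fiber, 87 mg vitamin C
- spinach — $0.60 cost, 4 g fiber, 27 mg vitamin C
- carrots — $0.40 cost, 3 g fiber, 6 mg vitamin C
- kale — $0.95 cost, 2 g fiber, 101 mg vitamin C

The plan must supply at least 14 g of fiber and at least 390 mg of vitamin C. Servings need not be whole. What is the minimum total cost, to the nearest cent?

$3.92

Two binding constraints pin down two serving amounts, so the optimal mix uses at most two foods. The candidates are each food alone (scaled to the tighter of fiber/vitamin C) and each pair with both constraints tight.
broccoli only: max(14/5, 390/87) = 4.483 servings → $4.26.
spinach only: max(14/4, 390/27) = 14.44 servings → $8.67.
carrots only: max(14/3, 390/6) = 65 servings → $26.00.
kale only: max(14/2, 390/101) = 7 servings → $6.65.
broccoli + spinach with both targets exact would need a negative amount; discard.
broccoli + carrots with both targets exact would need a negative amount; discard.
broccoli + kale with both tight: 1.915 servings and 2.211 servings → $3.92.
spinach + carrots with both targets exact would need a negative amount; discard.
spinach + kale with both tight: 1.811 servings and 3.377 servings → $4.30.
carrots + kale with both tight: 2.179 servings and 3.732 servings → $4.42.
So the least-cost plan costs $3.92.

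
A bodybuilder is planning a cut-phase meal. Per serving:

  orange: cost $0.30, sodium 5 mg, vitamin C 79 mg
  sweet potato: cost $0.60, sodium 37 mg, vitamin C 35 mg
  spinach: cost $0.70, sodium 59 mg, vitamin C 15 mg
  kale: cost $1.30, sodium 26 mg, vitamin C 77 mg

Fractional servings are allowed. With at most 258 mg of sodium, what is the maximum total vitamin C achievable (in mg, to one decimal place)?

4076.4 mg

Vitamin C per mg sodium: orange 15.8, kale 2.962, sweet potato 0.9459, spinach 0.2542.
With no serving limits, spend the whole sodium allowance on orange: 258 mg / 5 mg × 79 mg = 4076.4 mg.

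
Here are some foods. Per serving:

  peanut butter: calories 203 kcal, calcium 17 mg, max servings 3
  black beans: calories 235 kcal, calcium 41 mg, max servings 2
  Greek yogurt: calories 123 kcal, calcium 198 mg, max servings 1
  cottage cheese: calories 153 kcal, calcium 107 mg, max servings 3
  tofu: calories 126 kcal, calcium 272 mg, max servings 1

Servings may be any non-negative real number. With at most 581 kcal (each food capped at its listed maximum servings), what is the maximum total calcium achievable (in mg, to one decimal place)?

702.2 mg

Calcium per kcal: tofu 2.159, Greek yogurt 1.61, cottage cheese 0.6993, black beans 0.1745, peanut butter 0.08374.
Take 1 serving of tofu: uses 126 kcal, +272.0 mg calcium (running total 272.0 mg).
Take 1 serving of Greek yogurt: uses 123 kcal, +198.0 mg calcium (running total 470.0 mg).
Take 2.17 servings of cottage cheese: uses 332 kcal, +232.2 mg calcium (running total 702.2 mg).
Greedy by best ratio exhausts the calories allowance optimally: 702.2 mg.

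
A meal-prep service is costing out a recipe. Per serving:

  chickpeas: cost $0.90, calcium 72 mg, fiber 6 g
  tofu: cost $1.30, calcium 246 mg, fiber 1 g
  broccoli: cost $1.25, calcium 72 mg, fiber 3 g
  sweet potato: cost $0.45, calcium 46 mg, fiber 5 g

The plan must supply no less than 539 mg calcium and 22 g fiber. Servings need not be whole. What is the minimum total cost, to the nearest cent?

A basic optimal solution has at most two foods positive. Try each food alone and each pair with both targets met exactly.
chickpeas only: max(539/72, 22/6) = 7.486 servings → $6.74.
tofu only: max(539/246, 22/1) = 22 servings → $28.60.
broccoli only: max(539/72, 22/3) = 7.486 servings → $9.36.
sweet potato only: max(539/46, 22/5) = 11.72 servings → $5.27.
chickpeas + tofu with both tight: 3.471 servings and 1.175 servings → $4.65.
chickpeas + broccoli: intersection lies outside the first quadrant.
chickpeas + sweet potato: intersection lies outside the first quadrant.
tofu + broccoli with both tight: 0.04955 servings and 7.317 servings → $9.21.
tofu + sweet potato with both tight: 1.421 servings and 4.116 servings → $3.70.
broccoli + sweet potato with both targets exact would need a negative amount; discard.
So the least-cost plan costs $3.70.

$3.70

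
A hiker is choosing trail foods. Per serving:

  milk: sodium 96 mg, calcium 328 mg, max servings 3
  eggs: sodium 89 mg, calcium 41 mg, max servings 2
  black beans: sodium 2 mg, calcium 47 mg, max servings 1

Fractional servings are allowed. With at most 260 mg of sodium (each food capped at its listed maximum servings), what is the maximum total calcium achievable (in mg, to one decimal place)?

Calcium per mg sodium: black beans 23.5, milk 3.417, eggs 0.4607.
Take 1 serving of black beans: uses 2 mg sodium, +47.0 mg calcium (running total 47.0 mg).
Take 2.688 servings of milk: uses 258 mg sodium, +881.5 mg calcium (running total 928.5 mg).
Greedy by best ratio exhausts the sodium allowance optimally: 928.5 mg.

928.5 mg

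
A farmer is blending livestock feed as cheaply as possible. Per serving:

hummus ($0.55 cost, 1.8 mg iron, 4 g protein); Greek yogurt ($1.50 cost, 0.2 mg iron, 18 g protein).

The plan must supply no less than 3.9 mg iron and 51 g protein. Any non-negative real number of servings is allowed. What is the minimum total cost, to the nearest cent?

At the optimum either one food covers both requirements or two foods hit both targets exactly; no other combination can be cheaper.
hummus only: max(3.9/1.8, 51/4) = 12.75 servings → $7.01.
Greek yogurt only: max(3.9/0.2, 51/18) = 19.5 servings → $29.25.
hummus + Greek yogurt with both tight: 1.899 servings and 2.411 servings → $4.66.
So the least-cost plan costs $4.66.

$4.66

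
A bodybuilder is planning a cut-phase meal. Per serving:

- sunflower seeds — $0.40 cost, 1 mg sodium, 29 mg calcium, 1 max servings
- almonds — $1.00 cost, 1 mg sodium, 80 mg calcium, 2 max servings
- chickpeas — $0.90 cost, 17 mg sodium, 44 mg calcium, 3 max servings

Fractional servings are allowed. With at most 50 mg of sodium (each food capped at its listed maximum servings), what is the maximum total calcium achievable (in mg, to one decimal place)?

Calcium per mg sodium: almonds 80, sunflower seeds 29, chickpeas 2.588.
Take 2 servings of almonds: uses 2 mg sodium, +160.0 mg calcium (running total 160.0 mg).
Take 1 serving of sunflower seeds: uses 1 mg sodium, +29.0 mg calcium (running total 189.0 mg).
Take 2.765 servings of chickpeas: uses 47 mg sodium, +121.6 mg calcium (running total 310.6 mg).
Greedy by best ratio exhausts the sodium allowance optimally: 310.6 mg.

310.6 mg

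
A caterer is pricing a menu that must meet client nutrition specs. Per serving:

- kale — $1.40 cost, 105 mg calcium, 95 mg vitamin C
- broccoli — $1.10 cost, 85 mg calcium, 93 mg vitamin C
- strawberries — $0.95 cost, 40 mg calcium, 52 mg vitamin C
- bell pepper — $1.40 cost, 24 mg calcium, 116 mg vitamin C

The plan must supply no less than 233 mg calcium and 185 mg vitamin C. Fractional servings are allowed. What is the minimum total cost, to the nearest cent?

The cheapest plan sits at a corner of the feasible region — with two constraints it uses at most two foods.
kale only: max(233/105, 185/95) = 2.219 servings → $3.11.
broccoli only: max(233/85, 185/93) = 2.741 servings → $3.02.
strawberries only: max(233/40, 185/52) = 5.825 servings → $5.53.
bell pepper only: max(233/24, 185/116) = 9.708 servings → $13.59.
kale + broccoli: the both-tight solution has a negative serving — not a feasible corner.
kale + strawberries with both targets exact would need a negative amount; discard.
kale + bell pepper with both targets exact would need a negative amount; discard.
broccoli + strawberries: the both-tight solution has a negative serving — not a feasible corner.
broccoli + bell pepper: the both-tight solution has a negative serving — not a feasible corner.
strawberries + bell pepper: the both-tight solution has a negative serving — not a feasible corner.
The minimum over all feasible corners is $3.02.

$3.02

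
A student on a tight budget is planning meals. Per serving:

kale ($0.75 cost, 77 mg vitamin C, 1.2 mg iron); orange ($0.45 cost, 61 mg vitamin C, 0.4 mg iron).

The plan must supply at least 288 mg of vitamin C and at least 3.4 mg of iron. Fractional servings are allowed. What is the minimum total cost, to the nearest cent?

A basic optimal solution has at most two foods positive. Try each food alone and each pair with both targets met exactly.
kale only: max(288/77, 3.4/1.2) = 3.74 servings → $2.81.
orange only: max(288/61, 3.4/0.4) = 8.5 servings → $3.83.
kale + orange with both tight: 2.175 servings and 1.976 servings → $2.52.
So the least-cost plan costs $2.52.

$2.52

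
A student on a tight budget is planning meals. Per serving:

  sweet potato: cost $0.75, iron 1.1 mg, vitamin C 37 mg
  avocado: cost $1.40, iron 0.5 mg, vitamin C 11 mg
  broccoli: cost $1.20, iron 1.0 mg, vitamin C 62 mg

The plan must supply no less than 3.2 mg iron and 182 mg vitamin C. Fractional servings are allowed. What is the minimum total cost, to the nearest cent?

$3.54

Two binding constraints pin down two serving amounts, so the optimal mix uses at most two foods. The candidates are each food alone (scaled to the tighter of iron/vitamin C) and each pair with both constraints tight.
sweet potato only: max(3.2/1.1, 182/37) = 4.919 servings → $3.69.
avocado only: max(3.2/0.5, 182/11) = 16.55 servings → $23.16.
broccoli only: max(3.2/1.0, 182/62) = 3.2 servings → $3.84.
sweet potato + avocado: the both-tight solution has a negative serving — not a feasible corner.
sweet potato + broccoli with both tight: 0.5256 servings and 2.622 servings → $3.54.
avocado + broccoli with both tight: 0.82 servings and 2.79 servings → $4.50.
So the least-cost plan costs $3.54.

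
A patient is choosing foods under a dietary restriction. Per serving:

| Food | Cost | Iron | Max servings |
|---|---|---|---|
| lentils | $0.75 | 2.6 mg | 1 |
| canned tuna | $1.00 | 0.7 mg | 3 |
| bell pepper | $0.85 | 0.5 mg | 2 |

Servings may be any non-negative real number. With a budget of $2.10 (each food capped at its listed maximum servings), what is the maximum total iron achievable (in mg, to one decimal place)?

3.5 mg

Iron per dollar: lentils 3.467, canned tuna 0.7, bell pepper 0.5882.
Take 1 serving of lentils: spends $0.75, +2.6 mg iron (running total 2.6 mg).
Take 1.35 servings of canned tuna: spends $1.35, +0.9 mg iron (running total 3.5 mg).
Greedy by best ratio exhausts the cost allowance optimally: 3.5 mg.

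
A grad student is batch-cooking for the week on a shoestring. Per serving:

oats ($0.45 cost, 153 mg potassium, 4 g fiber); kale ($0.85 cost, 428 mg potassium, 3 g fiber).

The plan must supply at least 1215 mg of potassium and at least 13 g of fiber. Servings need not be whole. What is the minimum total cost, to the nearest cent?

$2.64

With two linear requirements the optimum uses one or two foods; enumerate the corners.
oats only: max(1215/153, 13/4) = 7.941 servings → $3.57.
kale only: max(1215/428, 13/3) = 4.333 servings → $3.68.
oats + kale with both tight: 1.532 servings and 2.291 servings → $2.64.
Cheapest feasible corner: $2.64.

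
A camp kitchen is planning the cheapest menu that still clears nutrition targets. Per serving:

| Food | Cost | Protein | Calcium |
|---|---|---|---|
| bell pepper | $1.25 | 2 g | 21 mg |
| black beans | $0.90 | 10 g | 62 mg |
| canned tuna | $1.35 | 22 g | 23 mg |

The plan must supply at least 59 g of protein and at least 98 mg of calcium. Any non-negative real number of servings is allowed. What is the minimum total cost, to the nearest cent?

Two binding constraints pin down two serving amounts, so the optimal mix uses at most two foods. The candidates are each food alone (scaled to the tighter of protein/calcium) and each pair with both constraints tight.
bell pepper only: max(59/2, 98/21) = 29.5 servings → $36.88.
black beans only: max(59/10, 98/62) = 5.9 servings → $5.31.
canned tuna only: max(59/22, 98/23) = 4.261 servings → $5.75.
bell pepper + black beans: intersection lies outside the first quadrant.
bell pepper + canned tuna with both tight: 1.921 servings and 2.507 servings → $5.79.
black beans + canned tuna with both tight: 0.7046 servings and 2.362 servings → $3.82.
So the least-cost plan costs $3.82.

$3.82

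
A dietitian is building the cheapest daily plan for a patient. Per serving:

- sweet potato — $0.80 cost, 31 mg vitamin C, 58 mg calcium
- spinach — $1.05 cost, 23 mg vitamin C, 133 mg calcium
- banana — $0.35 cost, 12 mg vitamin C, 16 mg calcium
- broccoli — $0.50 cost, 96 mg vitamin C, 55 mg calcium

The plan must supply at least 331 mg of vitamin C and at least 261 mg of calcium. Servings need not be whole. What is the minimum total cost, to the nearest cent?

Compare the cost at each extreme point of the feasible region.
sweet potato only: max(331/31, 261/58) = 10.68 servings → $8.54.
spinach only: max(331/23, 261/133) = 14.39 servings → $15.11.
banana only: max(331/12, 261/16) = 27.58 servings → $9.65.
broccoli only: max(331/96, 261/55) = 4.745 servings → $2.37.
sweet potato + spinach: the both-tight solution has a negative serving — not a feasible corner.
sweet potato + banana with both targets exact would need a negative amount; discard.
sweet potato + broccoli with both tight: 1.773 servings and 2.875 servings → $2.86.
spinach + banana with both targets exact would need a negative amount; discard.
spinach + broccoli with both tight: 0.5956 servings and 3.305 servings → $2.28.
banana + broccoli with both tight: 7.821 servings and 2.47 servings → $3.97.
The minimum over all feasible corners is $2.28.

$2.28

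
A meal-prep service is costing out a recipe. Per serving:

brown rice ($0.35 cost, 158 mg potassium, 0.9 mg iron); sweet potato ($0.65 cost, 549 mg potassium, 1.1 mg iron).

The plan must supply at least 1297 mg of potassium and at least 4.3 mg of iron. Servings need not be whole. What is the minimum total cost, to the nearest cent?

$2.01

A basic optimal solution has at most two foods positive. Try each food alone and each pair with both targets met exactly.
brown rice only: max(1297/158, 4.3/0.9) = 8.209 servings → $2.87.
sweet potato only: max(1297/549, 4.3/1.1) = 3.909 servings → $2.54.
brown rice + sweet potato with both tight: 2.916 servings and 1.523 servings → $2.01.
The minimum over all feasible corners is $2.01.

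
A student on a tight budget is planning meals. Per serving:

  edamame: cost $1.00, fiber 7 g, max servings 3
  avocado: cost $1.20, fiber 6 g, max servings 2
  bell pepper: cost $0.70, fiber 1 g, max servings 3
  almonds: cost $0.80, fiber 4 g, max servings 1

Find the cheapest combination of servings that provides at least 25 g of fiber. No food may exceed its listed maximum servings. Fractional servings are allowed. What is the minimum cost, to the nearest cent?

Cost per g of fiber: edamame $0.1429, avocado $0.2000, almonds $0.2000, bell pepper $0.7000.
Take 3 servings of edamame: +21.0 g fiber for $3.00 (total $3.00, still need 4.0 g).
Take 0.6667 servings of avocado: +4.0 g fiber for $0.80 (total $3.80, still need 0.0 g).
Filling from the cheapest source first is optimal under one linear minimum: $3.80.

$3.80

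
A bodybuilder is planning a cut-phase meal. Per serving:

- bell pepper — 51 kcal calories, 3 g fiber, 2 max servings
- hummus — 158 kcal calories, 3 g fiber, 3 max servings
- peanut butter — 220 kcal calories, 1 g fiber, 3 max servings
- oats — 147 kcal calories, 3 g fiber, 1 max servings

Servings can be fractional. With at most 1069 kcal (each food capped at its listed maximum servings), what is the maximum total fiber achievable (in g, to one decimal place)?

Fiber per kcal: bell pepper 0.05882, oats 0.02041, hummus 0.01899, peanut butter 0.004545.
Take 2 servings of bell pepper: uses 102 kcal, +6.0 g fiber (running total 6.0 g).
Take 1 serving of oats: uses 147 kcal, +3.0 g fiber (running total 9.0 g).
Take 3 servings of hummus: uses 474 kcal, +9.0 g fiber (running total 18.0 g).
Take 1.573 servings of peanut butter: uses 346 kcal, +1.6 g fiber (running total 19.6 g).
Filling greedily by fiber-per-kcal is optimal for one linear limit, giving 19.6 g.

19.6 g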